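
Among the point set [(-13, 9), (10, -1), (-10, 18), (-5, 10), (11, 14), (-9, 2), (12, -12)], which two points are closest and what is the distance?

Computing all pairwise distances among 7 points:

d((-13, 9), (10, -1)) = 25.0799
d((-13, 9), (-10, 18)) = 9.4868
d((-13, 9), (-5, 10)) = 8.0623 <-- minimum
d((-13, 9), (11, 14)) = 24.5153
d((-13, 9), (-9, 2)) = 8.0623 <-- minimum
d((-13, 9), (12, -12)) = 32.6497
d((10, -1), (-10, 18)) = 27.5862
d((10, -1), (-5, 10)) = 18.6011
d((10, -1), (11, 14)) = 15.0333
d((10, -1), (-9, 2)) = 19.2354
d((10, -1), (12, -12)) = 11.1803
d((-10, 18), (-5, 10)) = 9.434
d((-10, 18), (11, 14)) = 21.3776
d((-10, 18), (-9, 2)) = 16.0312
d((-10, 18), (12, -12)) = 37.2022
d((-5, 10), (11, 14)) = 16.4924
d((-5, 10), (-9, 2)) = 8.9443
d((-5, 10), (12, -12)) = 27.8029
d((11, 14), (-9, 2)) = 23.3238
d((11, 14), (12, -12)) = 26.0192
d((-9, 2), (12, -12)) = 25.2389

Minimum distance: 8.0623 (tie among 2 pairs: (-13, 9) and (-5, 10); (-13, 9) and (-9, 2))

The minimum Euclidean distance is 8.0623. There is a tie: 2 pairs achieve this minimum — (-13, 9) and (-5, 10); (-13, 9) and (-9, 2). Any of these is a valid closest pair. For 7 points, brute-force pairwise comparison is shown above. For large n, the divide-and-conquer algorithm (sort by x, recurse on halves, check the dividing strip) achieves O(n log n).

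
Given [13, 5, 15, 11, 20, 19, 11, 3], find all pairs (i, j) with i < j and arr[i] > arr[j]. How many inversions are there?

Finding inversions in [13, 5, 15, 11, 20, 19, 11, 3]:

(0, 1): arr[0]=13 > arr[1]=5
(0, 3): arr[0]=13 > arr[3]=11
(0, 6): arr[0]=13 > arr[6]=11
(0, 7): arr[0]=13 > arr[7]=3
(1, 7): arr[1]=5 > arr[7]=3
(2, 3): arr[2]=15 > arr[3]=11
(2, 6): arr[2]=15 > arr[6]=11
(2, 7): arr[2]=15 > arr[7]=3
(3, 7): arr[3]=11 > arr[7]=3
(4, 5): arr[4]=20 > arr[5]=19
(4, 6): arr[4]=20 > arr[6]=11
(4, 7): arr[4]=20 > arr[7]=3
(5, 6): arr[5]=19 > arr[6]=11
(5, 7): arr[5]=19 > arr[7]=3
(6, 7): arr[6]=11 > arr[7]=3

Total inversions: 15

The array has 15 inversion(s): (0,1), (0,3), (0,6), (0,7), (1,7), (2,3), (2,6), (2,7), (3,7), (4,5), (4,6), (4,7), (5,6), (5,7), (6,7). Each pair (i,j) satisfies i < j and arr[i] > arr[j].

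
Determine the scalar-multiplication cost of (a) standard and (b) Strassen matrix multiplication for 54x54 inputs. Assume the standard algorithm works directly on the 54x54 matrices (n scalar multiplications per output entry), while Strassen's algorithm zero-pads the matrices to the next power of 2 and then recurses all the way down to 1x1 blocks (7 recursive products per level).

Matrix multiplication for 54x54 matrices:

Strassen's algorithm requires power-of-2 dimensions. Pad 54x54 to 64x64 (next power of 2).

Standard algorithm: 54^3 = 157464 multiplications
Strassen's algorithm: 7^(log2(64)) = 7^6 = 117649 multiplications
Savings: 157464 - 117649 = 39815 multiplications

Standard: 157464 multiplications (54^3). Strassen: 117649 multiplications (7^6, after padding to 64x64). Strassen reduces 8 recursive multiplications to 7 at each level.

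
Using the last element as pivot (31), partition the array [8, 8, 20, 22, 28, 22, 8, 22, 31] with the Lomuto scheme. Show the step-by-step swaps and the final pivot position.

Lomuto partition with pivot = 31:

Initial array: [8, 8, 20, 22, 28, 22, 8, 22, 31]

arr[0]=8 <= 31: swap with position 0, array becomes [8, 8, 20, 22, 28, 22, 8, 22, 31]
arr[1]=8 <= 31: swap with position 1, array becomes [8, 8, 20, 22, 28, 22, 8, 22, 31]
arr[2]=20 <= 31: swap with position 2, array becomes [8, 8, 20, 22, 28, 22, 8, 22, 31]
arr[3]=22 <= 31: swap with position 3, array becomes [8, 8, 20, 22, 28, 22, 8, 22, 31]
arr[4]=28 <= 31: swap with position 4, array becomes [8, 8, 20, 22, 28, 22, 8, 22, 31]
arr[5]=22 <= 31: swap with position 5, array becomes [8, 8, 20, 22, 28, 22, 8, 22, 31]
arr[6]=8 <= 31: swap with position 6, array becomes [8, 8, 20, 22, 28, 22, 8, 22, 31]
arr[7]=22 <= 31: swap with position 7, array becomes [8, 8, 20, 22, 28, 22, 8, 22, 31]

Place pivot at position 8: [8, 8, 20, 22, 28, 22, 8, 22, 31]
Pivot position: 8

After partitioning with pivot 31, the array becomes [8, 8, 20, 22, 28, 22, 8, 22, 31]. The pivot is placed at index 8. All elements to the left of the pivot are <= 31, and all elements to the right are > 31.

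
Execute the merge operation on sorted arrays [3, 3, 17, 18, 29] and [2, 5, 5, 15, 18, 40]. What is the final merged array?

Merging process:

Compare 3 vs 2: take 2 from right. Merged: [2]
Compare 3 vs 5: take 3 from left. Merged: [2, 3]
Compare 3 vs 5: take 3 from left. Merged: [2, 3, 3]
Compare 17 vs 5: take 5 from right. Merged: [2, 3, 3, 5]
Compare 17 vs 5: take 5 from right. Merged: [2, 3, 3, 5, 5]
Compare 17 vs 15: take 15 from right. Merged: [2, 3, 3, 5, 5, 15]
Compare 17 vs 18: take 17 from left. Merged: [2, 3, 3, 5, 5, 15, 17]
Compare 18 vs 18: take 18 from left. Merged: [2, 3, 3, 5, 5, 15, 17, 18]
Compare 29 vs 18: take 18 from right. Merged: [2, 3, 3, 5, 5, 15, 17, 18, 18]
Compare 29 vs 40: take 29 from left. Merged: [2, 3, 3, 5, 5, 15, 17, 18, 18, 29]
Append remaining from right: [40]. Merged: [2, 3, 3, 5, 5, 15, 17, 18, 18, 29, 40]

Final merged array: [2, 3, 3, 5, 5, 15, 17, 18, 18, 29, 40]
Total comparisons: 10

The merged array is [2, 3, 3, 5, 5, 15, 17, 18, 18, 29, 40], requiring 10 comparisons. The merge step runs in O(n) time where n is the total number of elements.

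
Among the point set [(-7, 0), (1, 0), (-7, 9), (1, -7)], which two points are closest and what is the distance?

Computing all pairwise distances among 4 points:

d((-7, 0), (1, 0)) = 8.0
d((-7, 0), (-7, 9)) = 9.0
d((-7, 0), (1, -7)) = 10.6301
d((1, 0), (-7, 9)) = 12.0416
d((1, 0), (1, -7)) = 7.0 <-- minimum
d((-7, 9), (1, -7)) = 17.8885

Closest pair: (1, 0) and (1, -7) with distance 7.0

The closest pair is (1, 0) and (1, -7) with Euclidean distance 7.0. For 4 points, brute-force pairwise comparison is shown above. For large n, the divide-and-conquer algorithm (sort by x, recurse on halves, check the dividing strip) achieves O(n log n).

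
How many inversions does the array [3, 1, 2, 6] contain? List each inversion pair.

Finding inversions in [3, 1, 2, 6]:

(0, 1): arr[0]=3 > arr[1]=1
(0, 2): arr[0]=3 > arr[2]=2

Total inversions: 2

The array has 2 inversion(s): (0,1), (0,2). Each pair (i,j) satisfies i < j and arr[i] > arr[j].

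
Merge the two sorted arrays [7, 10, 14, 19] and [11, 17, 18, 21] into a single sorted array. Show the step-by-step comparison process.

Merging process:

Compare 7 vs 11: take 7 from left. Merged: [7]
Compare 10 vs 11: take 10 from left. Merged: [7, 10]
Compare 14 vs 11: take 11 from right. Merged: [7, 10, 11]
Compare 14 vs 17: take 14 from left. Merged: [7, 10, 11, 14]
Compare 19 vs 17: take 17 from right. Merged: [7, 10, 11, 14, 17]
Compare 19 vs 18: take 18 from right. Merged: [7, 10, 11, 14, 17, 18]
Compare 19 vs 21: take 19 from left. Merged: [7, 10, 11, 14, 17, 18, 19]
Append remaining from right: [21]. Merged: [7, 10, 11, 14, 17, 18, 19, 21]

Final merged array: [7, 10, 11, 14, 17, 18, 19, 21]
Total comparisons: 7

The merged array is [7, 10, 11, 14, 17, 18, 19, 21], requiring 7 comparisons. The merge step runs in O(n) time where n is the total number of elements.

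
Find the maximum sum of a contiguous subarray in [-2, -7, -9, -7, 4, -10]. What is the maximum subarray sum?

Using Kadane's algorithm on [-2, -7, -9, -7, 4, -10]:

Scanning through the array:
Position 1 (value -7): max_ending_here = -7, max_so_far = -2
Position 2 (value -9): max_ending_here = -9, max_so_far = -2
Position 3 (value -7): max_ending_here = -7, max_so_far = -2
Position 4 (value 4): max_ending_here = 4, max_so_far = 4
Position 5 (value -10): max_ending_here = -6, max_so_far = 4

Maximum subarray: [4]
Maximum sum: 4

The maximum subarray is [4] with sum 4. This subarray runs from index 4 to index 4.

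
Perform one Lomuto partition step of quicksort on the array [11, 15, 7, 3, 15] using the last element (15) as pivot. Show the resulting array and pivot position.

Lomuto partition with pivot = 15:

Initial array: [11, 15, 7, 3, 15]

arr[0]=11 <= 15: swap with position 0, array becomes [11, 15, 7, 3, 15]
arr[1]=15 <= 15: swap with position 1, array becomes [11, 15, 7, 3, 15]
arr[2]=7 <= 15: swap with position 2, array becomes [11, 15, 7, 3, 15]
arr[3]=3 <= 15: swap with position 3, array becomes [11, 15, 7, 3, 15]

Place pivot at position 4: [11, 15, 7, 3, 15]
Pivot position: 4

After partitioning with pivot 15, the array becomes [11, 15, 7, 3, 15]. The pivot is placed at index 4. All elements to the left of the pivot are <= 15, and all elements to the right are > 15.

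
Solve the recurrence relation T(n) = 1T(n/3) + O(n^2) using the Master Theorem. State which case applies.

Master Theorem for T(n) = 1T(n/3) + O(n^2):

a = 1, b = 3, c = 2
log_b(a) = log_3(1) = 0.0000

Case 3: c = 2 > log_3(1) = 0.0000
T(n) = O(n^2) = O(n^2)

For T(n) = 1T(n/3) + O(n^2): log_3(1) = 0.0000. This is Case 3 of the Master Theorem (c > log_b(a), work dominated by root), giving O(n^2).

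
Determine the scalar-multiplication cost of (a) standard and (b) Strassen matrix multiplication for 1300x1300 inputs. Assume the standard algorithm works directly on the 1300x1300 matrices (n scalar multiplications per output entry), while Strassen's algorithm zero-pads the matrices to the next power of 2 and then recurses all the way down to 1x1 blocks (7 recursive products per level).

Matrix multiplication for 1300x1300 matrices:

Strassen's algorithm requires power-of-2 dimensions. Pad 1300x1300 to 2048x2048 (next power of 2).

Standard algorithm: 1300^3 = 2197000000 multiplications
Strassen's algorithm: 7^(log2(2048)) = 7^11 = 1977326743 multiplications
Savings: 2197000000 - 1977326743 = 219673257 multiplications

Standard: 2197000000 multiplications (1300^3). Strassen: 1977326743 multiplications (7^11, after padding to 2048x2048). Strassen reduces 8 recursive multiplications to 7 at each level.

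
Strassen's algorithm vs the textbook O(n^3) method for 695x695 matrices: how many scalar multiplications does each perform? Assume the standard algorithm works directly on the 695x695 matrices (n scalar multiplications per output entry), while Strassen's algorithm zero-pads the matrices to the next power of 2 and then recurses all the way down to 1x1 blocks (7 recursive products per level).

Matrix multiplication for 695x695 matrices:

Strassen's algorithm requires power-of-2 dimensions. Pad 695x695 to 1024x1024 (next power of 2).

Standard algorithm: 695^3 = 335702375 multiplications
Strassen's algorithm: 7^(log2(1024)) = 7^10 = 282475249 multiplications
Savings: 335702375 - 282475249 = 53227126 multiplications

Standard: 335702375 multiplications (695^3). Strassen: 282475249 multiplications (7^10, after padding to 1024x1024). Strassen reduces 8 recursive multiplications to 7 at each level.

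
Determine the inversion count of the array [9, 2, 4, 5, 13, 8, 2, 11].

Finding inversions in [9, 2, 4, 5, 13, 8, 2, 11]:

(0, 1): arr[0]=9 > arr[1]=2
(0, 2): arr[0]=9 > arr[2]=4
(0, 3): arr[0]=9 > arr[3]=5
(0, 5): arr[0]=9 > arr[5]=8
(0, 6): arr[0]=9 > arr[6]=2
(2, 6): arr[2]=4 > arr[6]=2
(3, 6): arr[3]=5 > arr[6]=2
(4, 5): arr[4]=13 > arr[5]=8
(4, 6): arr[4]=13 > arr[6]=2
(4, 7): arr[4]=13 > arr[7]=11
(5, 6): arr[5]=8 > arr[6]=2

Total inversions: 11

The array has 11 inversion(s): (0,1), (0,2), (0,3), (0,5), (0,6), (2,6), (3,6), (4,5), (4,6), (4,7), (5,6). Each pair (i,j) satisfies i < j and arr[i] > arr[j].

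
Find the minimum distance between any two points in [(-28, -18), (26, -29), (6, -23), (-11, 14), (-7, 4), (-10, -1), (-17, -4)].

Computing all pairwise distances among 7 points:

d((-28, -18), (26, -29)) = 55.109
d((-28, -18), (6, -23)) = 34.3657
d((-28, -18), (-11, 14)) = 36.2353
d((-28, -18), (-7, 4)) = 30.4138
d((-28, -18), (-10, -1)) = 24.7588
d((-28, -18), (-17, -4)) = 17.8045
d((26, -29), (6, -23)) = 20.8806
d((26, -29), (-11, 14)) = 56.7274
d((26, -29), (-7, 4)) = 46.669
d((26, -29), (-10, -1)) = 45.607
d((26, -29), (-17, -4)) = 49.7393
d((6, -23), (-11, 14)) = 40.7185
d((6, -23), (-7, 4)) = 29.9666
d((6, -23), (-10, -1)) = 27.2029
d((6, -23), (-17, -4)) = 29.8329
d((-11, 14), (-7, 4)) = 10.7703
d((-11, 14), (-10, -1)) = 15.0333
d((-11, 14), (-17, -4)) = 18.9737
d((-7, 4), (-10, -1)) = 5.831 <-- minimum
d((-7, 4), (-17, -4)) = 12.8062
d((-10, -1), (-17, -4)) = 7.6158

Closest pair: (-7, 4) and (-10, -1) with distance 5.831

The closest pair is (-7, 4) and (-10, -1) with Euclidean distance 5.831. For 7 points, brute-force pairwise comparison is shown above. For large n, the divide-and-conquer algorithm (sort by x, recurse on halves, check the dividing strip) achieves O(n log n).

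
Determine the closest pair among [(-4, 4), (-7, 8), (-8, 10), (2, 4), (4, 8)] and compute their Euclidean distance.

Computing all pairwise distances among 5 points:

d((-4, 4), (-7, 8)) = 5.0
d((-4, 4), (-8, 10)) = 7.2111
d((-4, 4), (2, 4)) = 6.0
d((-4, 4), (4, 8)) = 8.9443
d((-7, 8), (-8, 10)) = 2.2361 <-- minimum
d((-7, 8), (2, 4)) = 9.8489
d((-7, 8), (4, 8)) = 11.0
d((-8, 10), (2, 4)) = 11.6619
d((-8, 10), (4, 8)) = 12.1655
d((2, 4), (4, 8)) = 4.4721

Closest pair: (-7, 8) and (-8, 10) with distance 2.2361

The closest pair is (-7, 8) and (-8, 10) with Euclidean distance 2.2361. For 5 points, brute-force pairwise comparison is shown above. For large n, the divide-and-conquer algorithm (sort by x, recurse on halves, check the dividing strip) achieves O(n log n).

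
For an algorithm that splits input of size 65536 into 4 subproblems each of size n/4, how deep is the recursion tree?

For divide and conquer with division factor 4:

Problem sizes at each level:
Level 0: 65536
Level 1: 16384
Level 2: 4096
Level 3: 1024
Level 4: 256
Level 5: 64
Level 6: 16
Level 7: 4
Level 8: 1

The root is level 0 and the size-1 base case is level 8 (the tree spans levels 0 through 8, i.e. 9 levels counting the root), so the depth is the number of divisions: log_4(65536) = 8

The recursion tree depth is log_4(65536) = 8. At each level, the problem size is divided by 4, so it takes 8 divisions to reduce to a base case of size 1. The algorithm makes 4 recursive calls at each level.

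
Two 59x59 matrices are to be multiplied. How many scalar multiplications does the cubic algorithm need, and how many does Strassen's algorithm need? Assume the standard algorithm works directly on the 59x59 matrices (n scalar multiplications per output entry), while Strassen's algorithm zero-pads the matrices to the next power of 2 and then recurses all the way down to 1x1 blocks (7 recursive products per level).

Matrix multiplication for 59x59 matrices:

Strassen's algorithm requires power-of-2 dimensions. Pad 59x59 to 64x64 (next power of 2).

Standard algorithm: 59^3 = 205379 multiplications
Strassen's algorithm: 7^(log2(64)) = 7^6 = 117649 multiplications
Savings: 205379 - 117649 = 87730 multiplications

Standard: 205379 multiplications (59^3). Strassen: 117649 multiplications (7^6, after padding to 64x64). Strassen reduces 8 recursive multiplications to 7 at each level.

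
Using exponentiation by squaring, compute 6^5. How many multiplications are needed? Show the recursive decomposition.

Computing 6^5 by squaring (build up from 6^1; each line after the first costs one multiplication):

6^1 = 6
6^2 = (6^1)^2 = 6^2 = 36
6^4 = (6^2)^2 = 36^2 = 1296
6^5 = 6 * 6^4 = 6 * 1296 = 7776

Result: 7776
Multiplications needed: 3 (3 lines after 6^1)

6^5 = 7776. Using exponentiation by squaring, this requires 3 multiplications. The key idea: if the exponent is even, square the half-power; if odd, multiply by the base once.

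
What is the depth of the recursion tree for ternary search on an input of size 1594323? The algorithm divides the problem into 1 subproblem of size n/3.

For divide and conquer with division factor 3:

Problem sizes at each level:
Level 0: 1594323
Level 1: 531441
Level 2: 177147
Level 3: 59049
Level 4: 19683
Level 5: 6561
Level 6: 2187
Level 7: 729
Level 8: 243
Level 9: 81
Level 10: 27
Level 11: 9
Level 12: 3
Level 13: 1

The root is level 0 and the size-1 base case is level 13 (the tree spans levels 0 through 13, i.e. 14 levels counting the root), so the depth is the number of divisions: log_3(1594323) = 13

The recursion tree depth is log_3(1594323) = 13. At each level, the problem size is divided by 3, so it takes 13 divisions to reduce to a base case of size 1. The algorithm makes 1 recursive call at each level.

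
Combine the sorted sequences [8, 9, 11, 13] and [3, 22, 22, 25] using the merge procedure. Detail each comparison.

Merging process:

Compare 8 vs 3: take 3 from right. Merged: [3]
Compare 8 vs 22: take 8 from left. Merged: [3, 8]
Compare 9 vs 22: take 9 from left. Merged: [3, 8, 9]
Compare 11 vs 22: take 11 from left. Merged: [3, 8, 9, 11]
Compare 13 vs 22: take 13 from left. Merged: [3, 8, 9, 11, 13]
Append remaining from right: [22, 22, 25]. Merged: [3, 8, 9, 11, 13, 22, 22, 25]

Final merged array: [3, 8, 9, 11, 13, 22, 22, 25]
Total comparisons: 5

The merged array is [3, 8, 9, 11, 13, 22, 22, 25], requiring 5 comparisons. The merge step runs in O(n) time where n is the total number of elements.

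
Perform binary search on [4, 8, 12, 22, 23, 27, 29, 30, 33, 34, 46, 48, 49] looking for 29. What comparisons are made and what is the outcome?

Binary search for 29 in [4, 8, 12, 22, 23, 27, 29, 30, 33, 34, 46, 48, 49]:

lo=0, hi=12, mid=6, arr[mid]=29 -> Found target at index 6!

Binary search finds 29 at index 6 after 1 comparisons. The search repeatedly halves the search space by comparing with the middle element.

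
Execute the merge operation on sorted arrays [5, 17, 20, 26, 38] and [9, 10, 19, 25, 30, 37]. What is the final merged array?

Merging process:

Compare 5 vs 9: take 5 from left. Merged: [5]
Compare 17 vs 9: take 9 from right. Merged: [5, 9]
Compare 17 vs 10: take 10 from right. Merged: [5, 9, 10]
Compare 17 vs 19: take 17 from left. Merged: [5, 9, 10, 17]
Compare 20 vs 19: take 19 from right. Merged: [5, 9, 10, 17, 19]
Compare 20 vs 25: take 20 from left. Merged: [5, 9, 10, 17, 19, 20]
Compare 26 vs 25: take 25 from right. Merged: [5, 9, 10, 17, 19, 20, 25]
Compare 26 vs 30: take 26 from left. Merged: [5, 9, 10, 17, 19, 20, 25, 26]
Compare 38 vs 30: take 30 from right. Merged: [5, 9, 10, 17, 19, 20, 25, 26, 30]
Compare 38 vs 37: take 37 from right. Merged: [5, 9, 10, 17, 19, 20, 25, 26, 30, 37]
Append remaining from left: [38]. Merged: [5, 9, 10, 17, 19, 20, 25, 26, 30, 37, 38]

Final merged array: [5, 9, 10, 17, 19, 20, 25, 26, 30, 37, 38]
Total comparisons: 10

The merged array is [5, 9, 10, 17, 19, 20, 25, 26, 30, 37, 38], requiring 10 comparisons. The merge step runs in O(n) time where n is the total number of elements.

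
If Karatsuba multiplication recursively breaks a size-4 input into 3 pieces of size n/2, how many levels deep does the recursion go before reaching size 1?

For divide and conquer with division factor 2:

Problem sizes at each level:
Level 0: 4
Level 1: 2
Level 2: 1

The root is level 0 and the size-1 base case is level 2 (the tree spans levels 0 through 2, i.e. 3 levels counting the root), so the depth is the number of divisions: log_2(4) = 2

The recursion tree depth is log_2(4) = 2. At each level, the problem size is divided by 2, so it takes 2 divisions to reduce to a base case of size 1. The algorithm makes 3 recursive calls at each level.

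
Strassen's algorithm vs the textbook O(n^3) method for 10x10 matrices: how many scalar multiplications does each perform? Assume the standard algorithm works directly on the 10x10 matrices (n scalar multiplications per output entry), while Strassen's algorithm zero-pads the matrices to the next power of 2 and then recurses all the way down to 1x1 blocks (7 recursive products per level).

Matrix multiplication for 10x10 matrices:

Strassen's algorithm requires power-of-2 dimensions. Pad 10x10 to 16x16 (next power of 2).

Standard algorithm: 10^3 = 1000 multiplications
Strassen's algorithm: 7^(log2(16)) = 7^4 = 2401 multiplications
Difference: 1000 - 2401 = -1401 (Strassen uses MORE here due to padding overhead — for small or just-over-power-of-2 n, padding can outweigh the per-level savings)

Standard: 1000 multiplications (10^3). Strassen: 2401 multiplications (7^4, after padding to 16x16). Strassen reduces 8 recursive multiplications to 7 at each level.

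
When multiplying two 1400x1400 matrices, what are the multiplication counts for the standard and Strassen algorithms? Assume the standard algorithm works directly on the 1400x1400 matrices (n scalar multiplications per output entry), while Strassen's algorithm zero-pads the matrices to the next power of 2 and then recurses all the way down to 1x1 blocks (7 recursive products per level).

Matrix multiplication for 1400x1400 matrices:

Strassen's algorithm requires power-of-2 dimensions. Pad 1400x1400 to 2048x2048 (next power of 2).

Standard algorithm: 1400^3 = 2744000000 multiplications
Strassen's algorithm: 7^(log2(2048)) = 7^11 = 1977326743 multiplications
Savings: 2744000000 - 1977326743 = 766673257 multiplications

Standard: 2744000000 multiplications (1400^3). Strassen: 1977326743 multiplications (7^11, after padding to 2048x2048). Strassen reduces 8 recursive multiplications to 7 at each level.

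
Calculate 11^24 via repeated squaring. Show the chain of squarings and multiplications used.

Computing 11^24 by squaring (build up from 11^1; each line after the first costs one multiplication):

11^1 = 11
11^2 = (11^1)^2 = 11^2 = 121
11^3 = 11 * 11^2 = 11 * 121 = 1331
11^6 = (11^3)^2 = 1331^2 = 1771561
11^12 = (11^6)^2 = 1771561^2 = 3138428376721
11^24 = (11^12)^2 = 3138428376721^2 = 9849732675807611094711841

Result: 9849732675807611094711841
Multiplications needed: 5 (5 lines after 11^1)

11^24 = 9849732675807611094711841. Using exponentiation by squaring, this requires 5 multiplications. The key idea: if the exponent is even, square the half-power; if odd, multiply by the base once.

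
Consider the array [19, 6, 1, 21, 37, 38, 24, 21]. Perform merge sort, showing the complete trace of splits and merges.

Merge sort trace:

Split: [19, 6, 1, 21, 37, 38, 24, 21] -> [19, 6, 1, 21] and [37, 38, 24, 21]
  Split: [19, 6, 1, 21] -> [19, 6] and [1, 21]
    Split: [19, 6] -> [19] and [6]
    Merge: [19] + [6] -> [6, 19]
    Split: [1, 21] -> [1] and [21]
    Merge: [1] + [21] -> [1, 21]
  Merge: [6, 19] + [1, 21] -> [1, 6, 19, 21]
  Split: [37, 38, 24, 21] -> [37, 38] and [24, 21]
    Split: [37, 38] -> [37] and [38]
    Merge: [37] + [38] -> [37, 38]
    Split: [24, 21] -> [24] and [21]
    Merge: [24] + [21] -> [21, 24]
  Merge: [37, 38] + [21, 24] -> [21, 24, 37, 38]
Merge: [1, 6, 19, 21] + [21, 24, 37, 38] -> [1, 6, 19, 21, 21, 24, 37, 38]

Final sorted array: [1, 6, 19, 21, 21, 24, 37, 38]

The merge sort proceeds by recursively splitting the array and merging sorted halves.
After all merges, the sorted array is [1, 6, 19, 21, 21, 24, 37, 38].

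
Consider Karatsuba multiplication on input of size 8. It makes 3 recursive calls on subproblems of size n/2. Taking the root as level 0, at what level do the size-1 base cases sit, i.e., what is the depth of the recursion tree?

For divide and conquer with division factor 2:

Problem sizes at each level:
Level 0: 8
Level 1: 4
Level 2: 2
Level 3: 1

The root is level 0 and the size-1 base case is level 3 (the tree spans levels 0 through 3, i.e. 4 levels counting the root), so the depth is the number of divisions: log_2(8) = 3

The recursion tree depth is log_2(8) = 3. At each level, the problem size is divided by 2, so it takes 3 divisions to reduce to a base case of size 1. The algorithm makes 3 recursive calls at each level.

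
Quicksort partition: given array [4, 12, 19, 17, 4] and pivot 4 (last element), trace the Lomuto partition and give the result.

Lomuto partition with pivot = 4:

Initial array: [4, 12, 19, 17, 4]

arr[0]=4 <= 4: swap with position 0, array becomes [4, 12, 19, 17, 4]
arr[1]=12 > 4: no swap
arr[2]=19 > 4: no swap
arr[3]=17 > 4: no swap

Place pivot at position 1: [4, 4, 19, 17, 12]
Pivot position: 1

After partitioning with pivot 4, the array becomes [4, 4, 19, 17, 12]. The pivot is placed at index 1. All elements to the left of the pivot are <= 4, and all elements to the right are > 4.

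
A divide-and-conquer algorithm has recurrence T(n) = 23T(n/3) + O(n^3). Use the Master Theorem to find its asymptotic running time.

Master Theorem for T(n) = 23T(n/3) + O(n^3):

a = 23, b = 3, c = 3
log_b(a) = log_3(23) = 2.8540

Case 3: c = 3 > log_3(23) = 2.8540
T(n) = O(n^3) = O(n^3)

For T(n) = 23T(n/3) + O(n^3): log_3(23) = 2.8540. This is Case 3 of the Master Theorem (c > log_b(a), work dominated by root), giving O(n^3).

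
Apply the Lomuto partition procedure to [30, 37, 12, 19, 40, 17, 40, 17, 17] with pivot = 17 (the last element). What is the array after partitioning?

Lomuto partition with pivot = 17:

Initial array: [30, 37, 12, 19, 40, 17, 40, 17, 17]

arr[0]=30 > 17: no swap
arr[1]=37 > 17: no swap
arr[2]=12 <= 17: swap with position 0, array becomes [12, 37, 30, 19, 40, 17, 40, 17, 17]
arr[3]=19 > 17: no swap
arr[4]=40 > 17: no swap
arr[5]=17 <= 17: swap with position 1, array becomes [12, 17, 30, 19, 40, 37, 40, 17, 17]
arr[6]=40 > 17: no swap
arr[7]=17 <= 17: swap with position 2, array becomes [12, 17, 17, 19, 40, 37, 40, 30, 17]

Place pivot at position 3: [12, 17, 17, 17, 40, 37, 40, 30, 19]
Pivot position: 3

After partitioning with pivot 17, the array becomes [12, 17, 17, 17, 40, 37, 40, 30, 19]. The pivot is placed at index 3. All elements to the left of the pivot are <= 17, and all elements to the right are > 17.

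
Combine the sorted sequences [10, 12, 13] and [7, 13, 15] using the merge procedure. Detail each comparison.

Merging process:

Compare 10 vs 7: take 7 from right. Merged: [7]
Compare 10 vs 13: take 10 from left. Merged: [7, 10]
Compare 12 vs 13: take 12 from left. Merged: [7, 10, 12]
Compare 13 vs 13: take 13 from left. Merged: [7, 10, 12, 13]
Append remaining from right: [13, 15]. Merged: [7, 10, 12, 13, 13, 15]

Final merged array: [7, 10, 12, 13, 13, 15]
Total comparisons: 4

The merged array is [7, 10, 12, 13, 13, 15], requiring 4 comparisons. The merge step runs in O(n) time where n is the total number of elements.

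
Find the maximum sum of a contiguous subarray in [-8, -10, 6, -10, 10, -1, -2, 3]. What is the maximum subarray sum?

Using Kadane's algorithm on [-8, -10, 6, -10, 10, -1, -2, 3]:

Scanning through the array:
Position 1 (value -10): max_ending_here = -10, max_so_far = -8
Position 2 (value 6): max_ending_here = 6, max_so_far = 6
Position 3 (value -10): max_ending_here = -4, max_so_far = 6
Position 4 (value 10): max_ending_here = 10, max_so_far = 10
Position 5 (value -1): max_ending_here = 9, max_so_far = 10
Position 6 (value -2): max_ending_here = 7, max_so_far = 10
Position 7 (value 3): max_ending_here = 10, max_so_far = 10

Maximum subarray: [10]
Maximum sum: 10

The maximum subarray is [10] with sum 10. This subarray runs from index 4 to index 4.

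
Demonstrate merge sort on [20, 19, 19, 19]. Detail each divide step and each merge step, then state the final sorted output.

Merge sort trace:

Split: [20, 19, 19, 19] -> [20, 19] and [19, 19]
  Split: [20, 19] -> [20] and [19]
  Merge: [20] + [19] -> [19, 20]
  Split: [19, 19] -> [19] and [19]
  Merge: [19] + [19] -> [19, 19]
Merge: [19, 20] + [19, 19] -> [19, 19, 19, 20]

Final sorted array: [19, 19, 19, 20]

The merge sort proceeds by recursively splitting the array and merging sorted halves.
After all merges, the sorted array is [19, 19, 19, 20].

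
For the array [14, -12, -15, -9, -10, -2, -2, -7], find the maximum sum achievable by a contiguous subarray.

Using Kadane's algorithm on [14, -12, -15, -9, -10, -2, -2, -7]:

Scanning through the array:
Position 1 (value -12): max_ending_here = 2, max_so_far = 14
Position 2 (value -15): max_ending_here = -13, max_so_far = 14
Position 3 (value -9): max_ending_here = -9, max_so_far = 14
Position 4 (value -10): max_ending_here = -10, max_so_far = 14
Position 5 (value -2): max_ending_here = -2, max_so_far = 14
Position 6 (value -2): max_ending_here = -2, max_so_far = 14
Position 7 (value -7): max_ending_here = -7, max_so_far = 14

Maximum subarray: [14]
Maximum sum: 14

The maximum subarray is [14] with sum 14. This subarray runs from index 0 to index 0.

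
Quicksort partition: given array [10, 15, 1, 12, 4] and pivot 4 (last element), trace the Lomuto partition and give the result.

Lomuto partition with pivot = 4:

Initial array: [10, 15, 1, 12, 4]

arr[0]=10 > 4: no swap
arr[1]=15 > 4: no swap
arr[2]=1 <= 4: swap with position 0, array becomes [1, 15, 10, 12, 4]
arr[3]=12 > 4: no swap

Place pivot at position 1: [1, 4, 10, 12, 15]
Pivot position: 1

After partitioning with pivot 4, the array becomes [1, 4, 10, 12, 15]. The pivot is placed at index 1. All elements to the left of the pivot are <= 4, and all elements to the right are > 4.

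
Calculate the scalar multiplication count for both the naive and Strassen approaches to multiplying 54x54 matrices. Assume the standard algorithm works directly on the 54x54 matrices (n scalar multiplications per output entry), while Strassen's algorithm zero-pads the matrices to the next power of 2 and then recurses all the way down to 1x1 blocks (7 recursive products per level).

Matrix multiplication for 54x54 matrices:

Strassen's algorithm requires power-of-2 dimensions. Pad 54x54 to 64x64 (next power of 2).

Standard algorithm: 54^3 = 157464 multiplications
Strassen's algorithm: 7^(log2(64)) = 7^6 = 117649 multiplications
Savings: 157464 - 117649 = 39815 multiplications

Standard: 157464 multiplications (54^3). Strassen: 117649 multiplications (7^6, after padding to 64x64). Strassen reduces 8 recursive multiplications to 7 at each level.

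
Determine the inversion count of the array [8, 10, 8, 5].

Finding inversions in [8, 10, 8, 5]:

(0, 3): arr[0]=8 > arr[3]=5
(1, 2): arr[1]=10 > arr[2]=8
(1, 3): arr[1]=10 > arr[3]=5
(2, 3): arr[2]=8 > arr[3]=5

Total inversions: 4

The array has 4 inversion(s): (0,3), (1,2), (1,3), (2,3). Each pair (i,j) satisfies i < j and arr[i] > arr[j].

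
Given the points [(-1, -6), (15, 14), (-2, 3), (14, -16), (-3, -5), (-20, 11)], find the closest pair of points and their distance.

Computing all pairwise distances among 6 points:

d((-1, -6), (15, 14)) = 25.6125
d((-1, -6), (-2, 3)) = 9.0554
d((-1, -6), (14, -16)) = 18.0278
d((-1, -6), (-3, -5)) = 2.2361 <-- minimum
d((-1, -6), (-20, 11)) = 25.4951
d((15, 14), (-2, 3)) = 20.2485
d((15, 14), (14, -16)) = 30.0167
d((15, 14), (-3, -5)) = 26.1725
d((15, 14), (-20, 11)) = 35.1283
d((-2, 3), (14, -16)) = 24.8395
d((-2, 3), (-3, -5)) = 8.0623
d((-2, 3), (-20, 11)) = 19.6977
d((14, -16), (-3, -5)) = 20.2485
d((14, -16), (-20, 11)) = 43.4166
d((-3, -5), (-20, 11)) = 23.3452

Closest pair: (-1, -6) and (-3, -5) with distance 2.2361

The closest pair is (-1, -6) and (-3, -5) with Euclidean distance 2.2361. For 6 points, brute-force pairwise comparison is shown above. For large n, the divide-and-conquer algorithm (sort by x, recurse on halves, check the dividing strip) achieves O(n log n).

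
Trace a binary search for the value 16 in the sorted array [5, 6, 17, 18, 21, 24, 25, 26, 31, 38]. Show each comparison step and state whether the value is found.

Binary search for 16 in [5, 6, 17, 18, 21, 24, 25, 26, 31, 38]:

lo=0, hi=9, mid=4, arr[mid]=21 -> 21 > 16, search left half
lo=0, hi=3, mid=1, arr[mid]=6 -> 6 < 16, search right half
lo=2, hi=3, mid=2, arr[mid]=17 -> 17 > 16, search left half
lo=2 > hi=1, target 16 not found

Binary search determines that 16 is not in the array after 3 comparisons. The search space was exhausted without finding the target.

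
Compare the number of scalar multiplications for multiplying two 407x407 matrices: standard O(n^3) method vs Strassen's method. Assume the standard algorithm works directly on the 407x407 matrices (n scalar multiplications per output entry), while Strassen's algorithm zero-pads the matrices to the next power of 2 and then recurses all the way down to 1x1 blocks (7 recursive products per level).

Matrix multiplication for 407x407 matrices:

Strassen's algorithm requires power-of-2 dimensions. Pad 407x407 to 512x512 (next power of 2).

Standard algorithm: 407^3 = 67419143 multiplications
Strassen's algorithm: 7^(log2(512)) = 7^9 = 40353607 multiplications
Savings: 67419143 - 40353607 = 27065536 multiplications

Standard: 67419143 multiplications (407^3). Strassen: 40353607 multiplications (7^9, after padding to 512x512). Strassen reduces 8 recursive multiplications to 7 at each level.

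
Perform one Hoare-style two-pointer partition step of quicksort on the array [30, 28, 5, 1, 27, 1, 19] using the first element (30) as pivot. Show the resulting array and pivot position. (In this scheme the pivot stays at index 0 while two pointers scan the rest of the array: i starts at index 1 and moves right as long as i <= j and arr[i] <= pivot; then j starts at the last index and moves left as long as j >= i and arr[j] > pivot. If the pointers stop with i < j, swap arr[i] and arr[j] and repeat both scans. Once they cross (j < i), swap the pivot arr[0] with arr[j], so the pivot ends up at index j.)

Hoare-style two-pointer partition with pivot = 30:

Initial array: [30, 28, 5, 1, 27, 1, 19]

Pointers start at i = 1, j = 6.
i ends at 7, j ends at 6: the pointers have crossed (j < i), so scanning stops.

Swap pivot arr[0] with arr[6] to place pivot at position 6: [19, 28, 5, 1, 27, 1, 30]
Pivot position: 6

After partitioning with pivot 30, the array becomes [19, 28, 5, 1, 27, 1, 30]. The pivot is placed at index 6. All elements to the left of the pivot are <= 30, and all elements to the right are > 30.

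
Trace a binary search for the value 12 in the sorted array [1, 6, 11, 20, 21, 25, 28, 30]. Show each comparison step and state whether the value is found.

Binary search for 12 in [1, 6, 11, 20, 21, 25, 28, 30]:

lo=0, hi=7, mid=3, arr[mid]=20 -> 20 > 12, search left half
lo=0, hi=2, mid=1, arr[mid]=6 -> 6 < 12, search right half
lo=2, hi=2, mid=2, arr[mid]=11 -> 11 < 12, search right half
lo=3 > hi=2, target 12 not found

Binary search determines that 12 is not in the array after 3 comparisons. The search space was exhausted without finding the target.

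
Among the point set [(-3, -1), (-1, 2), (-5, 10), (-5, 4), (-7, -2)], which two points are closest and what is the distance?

Computing all pairwise distances among 5 points:

d((-3, -1), (-1, 2)) = 3.6056 <-- minimum
d((-3, -1), (-5, 10)) = 11.1803
d((-3, -1), (-5, 4)) = 5.3852
d((-3, -1), (-7, -2)) = 4.1231
d((-1, 2), (-5, 10)) = 8.9443
d((-1, 2), (-5, 4)) = 4.4721
d((-1, 2), (-7, -2)) = 7.2111
d((-5, 10), (-5, 4)) = 6.0
d((-5, 10), (-7, -2)) = 12.1655
d((-5, 4), (-7, -2)) = 6.3246

Closest pair: (-3, -1) and (-1, 2) with distance 3.6056

The closest pair is (-3, -1) and (-1, 2) with Euclidean distance 3.6056. For 5 points, brute-force pairwise comparison is shown above. For large n, the divide-and-conquer algorithm (sort by x, recurse on halves, check the dividing strip) achieves O(n log n).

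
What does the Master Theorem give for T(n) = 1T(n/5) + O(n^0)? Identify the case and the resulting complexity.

Master Theorem for T(n) = 1T(n/5) + O(n^0):

a = 1, b = 5, c = 0
log_b(a) = log_5(1) = 0.0000

Case 2: c = 0 = log_5(1) = 0.0000
T(n) = O(n^0 log n) = O(log n)

For T(n) = 1T(n/5) + O(n^0): log_5(1) = 0.0000. This is Case 2 of the Master Theorem (c = log_b(a), equal work at all levels), giving O(log n).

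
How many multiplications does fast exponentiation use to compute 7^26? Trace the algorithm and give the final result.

Computing 7^26 by squaring (build up from 7^1; each line after the first costs one multiplication):

7^1 = 7
7^2 = (7^1)^2 = 7^2 = 49
7^3 = 7 * 7^2 = 7 * 49 = 343
7^6 = (7^3)^2 = 343^2 = 117649
7^12 = (7^6)^2 = 117649^2 = 13841287201
7^13 = 7 * 7^12 = 7 * 13841287201 = 96889010407
7^26 = (7^13)^2 = 96889010407^2 = 9387480337647754305649

Result: 9387480337647754305649
Multiplications needed: 6 (6 lines after 7^1)

7^26 = 9387480337647754305649. Using exponentiation by squaring, this requires 6 multiplications. The key idea: if the exponent is even, square the half-power; if odd, multiply by the base once.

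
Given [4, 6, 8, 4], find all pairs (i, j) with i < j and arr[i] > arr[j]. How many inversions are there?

Finding inversions in [4, 6, 8, 4]:

(1, 3): arr[1]=6 > arr[3]=4
(2, 3): arr[2]=8 > arr[3]=4

Total inversions: 2

The array has 2 inversion(s): (1,3), (2,3). Each pair (i,j) satisfies i < j and arr[i] > arr[j].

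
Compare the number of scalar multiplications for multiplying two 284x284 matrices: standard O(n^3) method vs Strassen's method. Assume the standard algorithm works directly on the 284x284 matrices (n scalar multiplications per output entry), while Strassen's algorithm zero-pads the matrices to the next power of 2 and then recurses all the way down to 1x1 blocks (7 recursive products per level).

Matrix multiplication for 284x284 matrices:

Strassen's algorithm requires power-of-2 dimensions. Pad 284x284 to 512x512 (next power of 2).

Standard algorithm: 284^3 = 22906304 multiplications
Strassen's algorithm: 7^(log2(512)) = 7^9 = 40353607 multiplications
Difference: 22906304 - 40353607 = -17447303 (Strassen uses MORE here due to padding overhead — for small or just-over-power-of-2 n, padding can outweigh the per-level savings)

Standard: 22906304 multiplications (284^3). Strassen: 40353607 multiplications (7^9, after padding to 512x512). Strassen reduces 8 recursive multiplications to 7 at each level.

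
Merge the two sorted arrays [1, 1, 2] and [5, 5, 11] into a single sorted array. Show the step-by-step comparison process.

Merging process:

Compare 1 vs 5: take 1 from left. Merged: [1]
Compare 1 vs 5: take 1 from left. Merged: [1, 1]
Compare 2 vs 5: take 2 from left. Merged: [1, 1, 2]
Append remaining from right: [5, 5, 11]. Merged: [1, 1, 2, 5, 5, 11]

Final merged array: [1, 1, 2, 5, 5, 11]
Total comparisons: 3

The merged array is [1, 1, 2, 5, 5, 11], requiring 3 comparisons. The merge step runs in O(n) time where n is the total number of elements.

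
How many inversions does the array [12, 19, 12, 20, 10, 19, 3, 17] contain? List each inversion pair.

Finding inversions in [12, 19, 12, 20, 10, 19, 3, 17]:

(0, 4): arr[0]=12 > arr[4]=10
(0, 6): arr[0]=12 > arr[6]=3
(1, 2): arr[1]=19 > arr[2]=12
(1, 4): arr[1]=19 > arr[4]=10
(1, 6): arr[1]=19 > arr[6]=3
(1, 7): arr[1]=19 > arr[7]=17
(2, 4): arr[2]=12 > arr[4]=10
(2, 6): arr[2]=12 > arr[6]=3
(3, 4): arr[3]=20 > arr[4]=10
(3, 5): arr[3]=20 > arr[5]=19
(3, 6): arr[3]=20 > arr[6]=3
(3, 7): arr[3]=20 > arr[7]=17
(4, 6): arr[4]=10 > arr[6]=3
(5, 6): arr[5]=19 > arr[6]=3
(5, 7): arr[5]=19 > arr[7]=17

Total inversions: 15

The array has 15 inversion(s): (0,4), (0,6), (1,2), (1,4), (1,6), (1,7), (2,4), (2,6), (3,4), (3,5), (3,6), (3,7), (4,6), (5,6), (5,7). Each pair (i,j) satisfies i < j and arr[i] > arr[j].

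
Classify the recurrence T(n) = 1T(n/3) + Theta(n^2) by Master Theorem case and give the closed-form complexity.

Master Theorem for T(n) = 1T(n/3) + O(n^2):

a = 1, b = 3, c = 2
log_b(a) = log_3(1) = 0.0000

Case 3: c = 2 > log_3(1) = 0.0000
T(n) = O(n^2) = O(n^2)

For T(n) = 1T(n/3) + O(n^2): log_3(1) = 0.0000. This is Case 3 of the Master Theorem (c > log_b(a), work dominated by root), giving O(n^2).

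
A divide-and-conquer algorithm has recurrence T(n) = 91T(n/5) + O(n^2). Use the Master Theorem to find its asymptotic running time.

Master Theorem for T(n) = 91T(n/5) + O(n^2):

a = 91, b = 5, c = 2
log_b(a) = log_5(91) = 2.8028

Case 1: c = 2 < log_5(91) = 2.8028
T(n) = O(n^(log_5 91))

For T(n) = 91T(n/5) + O(n^2): log_5(91) = 2.8028. This is Case 1 of the Master Theorem (c < log_b(a), work dominated by leaves), giving O(n^(log_5 91)).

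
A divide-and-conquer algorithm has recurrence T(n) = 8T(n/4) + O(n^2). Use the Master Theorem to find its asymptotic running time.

Master Theorem for T(n) = 8T(n/4) + O(n^2):

a = 8, b = 4, c = 2
log_b(a) = log_4(8) = 1.5000

Case 3: c = 2 > log_4(8) = 1.5000
T(n) = O(n^2) = O(n^2)

For T(n) = 8T(n/4) + O(n^2): log_4(8) = 1.5000. This is Case 3 of the Master Theorem (c > log_b(a), work dominated by root), giving O(n^2).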